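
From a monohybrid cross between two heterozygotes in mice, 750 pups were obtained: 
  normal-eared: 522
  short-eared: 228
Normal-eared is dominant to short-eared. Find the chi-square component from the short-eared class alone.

8.748

For a monohybrid cross between heterozygotes with complete dominance, the expected phenotypic ratio is 3:1.
Total ratio parts = 4. Expected numbers out of 750:
  normal-eared: 750 × 3/4 = 562.5
  short-eared: 750 × 1/4 = 187.5
Contribution of short-eared: (228 − 187.5)² / 187.5 = 8.7480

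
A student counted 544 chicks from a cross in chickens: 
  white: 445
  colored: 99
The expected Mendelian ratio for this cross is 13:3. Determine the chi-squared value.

0.109

Total ratio parts = 16. Expected numbers out of 544:
  white: 544 × 13/16 = 442
  colored: 544 × 3/16 = 102
χ² = Σ (O − E)² / E
  white: (445 − 442)² / 442 = 0.0204
  colored: (99 − 102)² / 102 = 0.0882
χ² = 0.0204 + 0.0882 = 0.1086 ≈ 0.109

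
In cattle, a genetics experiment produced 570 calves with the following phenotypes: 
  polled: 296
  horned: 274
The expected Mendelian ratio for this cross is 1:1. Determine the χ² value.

Expected counts for N = 570 under a 1:1 ratio (total parts = 2):
  polled: 570 × 1/2 = 285
  horned: 570 × 1/2 = 285
χ² = Σ (O − E)² / E
  polled: (296 − 285)² / 285 = 0.4246
  horned: (274 − 285)² / 285 = 0.4246
χ² = 0.4246 + 0.4246 = 0.8492 ≈ 0.849

0.849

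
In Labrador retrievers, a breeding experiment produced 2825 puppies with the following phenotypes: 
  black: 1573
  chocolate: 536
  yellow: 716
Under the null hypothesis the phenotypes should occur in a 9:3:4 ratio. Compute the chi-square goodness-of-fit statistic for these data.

0.372

The 9:3:4 ratio has 16 parts, so with N = 2825 the expected counts are:
  black: 2825 × 9/16 = 1589.0625
  chocolate: 2825 × 3/16 = 529.6875
  yellow: 2825 × 4/16 = 706.25
χ² = Σ (O − E)² / E
  black: (1573 − 1589.0625)² / 1589.0625 = 0.1624
  chocolate: (536 − 529.6875)² / 529.6875 = 0.0752
  yellow: (716 − 706.25)² / 706.25 = 0.1346
χ² = 0.1624 + 0.0752 + 0.1346 = 0.3722 ≈ 0.372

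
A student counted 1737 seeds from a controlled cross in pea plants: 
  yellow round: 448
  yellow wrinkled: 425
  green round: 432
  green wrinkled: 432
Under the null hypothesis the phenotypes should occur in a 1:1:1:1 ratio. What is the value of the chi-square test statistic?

0.656

Under the 1:1:1:1 hypothesis (Σ ratio = 4, N = 1737):
  yellow round: 1737 × 1/4 = 434.25
  yellow wrinkled: 1737 × 1/4 = 434.25
  green round: 1737 × 1/4 = 434.25
  green wrinkled: 1737 × 1/4 = 434.25
χ² = Σ (O − E)² / E
  yellow round: (448 − 434.25)² / 434.25 = 0.4354
  yellow wrinkled: (425 − 434.25)² / 434.25 = 0.1970
  green round: (432 − 434.25)² / 434.25 = 0.0117
  green wrinkled: (432 − 434.25)² / 434.25 = 0.0117
χ² = 0.4354 + 0.1970 + 0.0117 + 0.0117 = 0.6558 ≈ 0.656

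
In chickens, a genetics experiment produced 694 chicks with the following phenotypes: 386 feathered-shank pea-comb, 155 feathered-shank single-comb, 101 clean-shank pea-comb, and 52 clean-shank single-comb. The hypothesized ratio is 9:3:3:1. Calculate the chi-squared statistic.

13.038

The 9:3:3:1 ratio has 16 parts, so with N = 694 the expected counts are:
  feathered-shank pea-comb: 694 × 9/16 = 390.375
  feathered-shank single-comb: 694 × 3/16 = 130.125
  clean-shank pea-comb: 694 × 3/16 = 130.125
  clean-shank single-comb: 694 × 1/16 = 43.375
χ² = Σ (O − E)² / E
  feathered-shank pea-comb: (386 − 390.375)² / 390.375 = 0.0490
  feathered-shank single-comb: (155 − 130.125)² / 130.125 = 4.7552
  clean-shank pea-comb: (101 − 130.125)² / 130.125 = 6.5189
  clean-shank single-comb: (52 − 43.375)² / 43.375 = 1.7151
χ² = 0.0490 + 4.7552 + 6.5189 + 1.7151 = 13.0382 ≈ 13.038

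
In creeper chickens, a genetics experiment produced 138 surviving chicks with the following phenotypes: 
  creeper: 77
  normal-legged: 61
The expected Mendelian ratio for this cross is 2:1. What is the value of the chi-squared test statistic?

7.337

Total ratio parts = 3. Expected numbers out of 138:
  creeper: 138 × 2/3 = 92
  normal-legged: 138 × 1/3 = 46
χ² = Σ (O − E)² / E
  creeper: (77 − 92)² / 92 = 2.4457
  normal-legged: (61 − 46)² / 46 = 4.8913
χ² = 2.4457 + 4.8913 = 7.337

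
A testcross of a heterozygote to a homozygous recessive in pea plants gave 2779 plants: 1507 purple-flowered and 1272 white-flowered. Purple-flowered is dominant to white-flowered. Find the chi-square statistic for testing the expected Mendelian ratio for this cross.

19.872

A testcross of a heterozygote (Aa × aa) gives a 1:1 phenotypic ratio.
Expected counts for N = 2779 under a 1:1 ratio (total parts = 2):
  purple-flowered: 2779 × 1/2 = 1389.5
  white-flowered: 2779 × 1/2 = 1389.5
χ² = Σ (O − E)² / E
  purple-flowered: (1507 − 1389.5)² / 1389.5 = 9.9361
  white-flowered: (1272 − 1389.5)² / 1389.5 = 9.9361
χ² = 9.9361 + 9.9361 = 19.8722 ≈ 19.872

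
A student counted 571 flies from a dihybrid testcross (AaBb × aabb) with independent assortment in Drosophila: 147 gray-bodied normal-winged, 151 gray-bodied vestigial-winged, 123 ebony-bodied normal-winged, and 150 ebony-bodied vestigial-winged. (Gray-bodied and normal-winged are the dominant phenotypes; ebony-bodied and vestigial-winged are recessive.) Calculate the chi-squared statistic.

A dihybrid testcross with independent assortment gives a 1:1:1:1 ratio.
The 1:1:1:1 ratio has 4 parts, so with N = 571 the expected counts are:
  gray-bodied normal-winged: 571 × 1/4 = 142.75
  gray-bodied vestigial-winged: 571 × 1/4 = 142.75
  ebony-bodied normal-winged: 571 × 1/4 = 142.75
  ebony-bodied vestigial-winged: 571 × 1/4 = 142.75
χ² = Σ (O − E)² / E
  gray-bodied normal-winged: (147 − 142.75)² / 142.75 = 0.1265
  gray-bodied vestigial-winged: (151 − 142.75)² / 142.75 = 0.4768
  ebony-bodied normal-winged: (123 − 142.75)² / 142.75 = 2.7325
  ebony-bodied vestigial-winged: (150 − 142.75)² / 142.75 = 0.3682
χ² = 0.1265 + 0.4768 + 2.7325 + 0.3682 = 3.704

3.704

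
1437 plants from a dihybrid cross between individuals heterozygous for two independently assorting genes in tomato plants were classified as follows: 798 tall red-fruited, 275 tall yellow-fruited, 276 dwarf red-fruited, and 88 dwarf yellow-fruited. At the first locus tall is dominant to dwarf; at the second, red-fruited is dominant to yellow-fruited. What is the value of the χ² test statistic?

0.443

A dihybrid F₂ with independent assortment and complete dominance at both loci gives a 9:3:3:1 phenotypic ratio.
Expected counts for N = 1437 under a 9:3:3:1 ratio (total parts = 16):
  tall red-fruited: 1437 × 9/16 = 808.3125
  tall yellow-fruited: 1437 × 3/16 = 269.4375
  dwarf red-fruited: 1437 × 3/16 = 269.4375
  dwarf yellow-fruited: 1437 × 1/16 = 89.8125
χ² = Σ (O − E)² / E
  tall red-fruited: (798 − 808.3125)² / 808.3125 = 0.1316
  tall yellow-fruited: (275 − 269.4375)² / 269.4375 = 0.1148
  dwarf red-fruited: (276 − 269.4375)² / 269.4375 = 0.1598
  dwarf yellow-fruited: (88 − 89.8125)² / 89.8125 = 0.0366
χ² = 0.1316 + 0.1148 + 0.1598 + 0.0366 = 0.4428 ≈ 0.443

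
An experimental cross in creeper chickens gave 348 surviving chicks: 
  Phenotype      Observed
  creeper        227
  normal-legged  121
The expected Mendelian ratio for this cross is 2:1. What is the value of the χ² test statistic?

Expected counts for N = 348 under a 2:1 ratio (total parts = 3):
  creeper: 348 × 2/3 = 232
  normal-legged: 348 × 1/3 = 116
χ² = Σ (O − E)² / E
  creeper: (227 − 232)² / 232 = 0.1078
  normal-legged: (121 − 116)² / 116 = 0.2155
χ² = 0.1078 + 0.2155 = 0.3233 ≈ 0.323

0.323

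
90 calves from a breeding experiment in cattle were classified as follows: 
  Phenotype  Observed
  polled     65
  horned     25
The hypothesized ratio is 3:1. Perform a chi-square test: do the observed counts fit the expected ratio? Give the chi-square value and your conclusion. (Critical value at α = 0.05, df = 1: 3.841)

0.370; consistent

The 3:1 ratio has 4 parts, so with N = 90 the expected counts are:
  polled: 90 × 3/4 = 67.5
  horned: 90 × 1/4 = 22.5
χ² = Σ (O − E)² / E
  polled: (65 − 67.5)² / 67.5 = 0.0926
  horned: (25 − 22.5)² / 22.5 = 0.2778
χ² = 0.0926 + 0.2778 = 0.3704 ≈ 0.370
Degrees of freedom = 2 − 1 = 1; critical value at α = 0.05 is 3.841.
Since 0.370 < 3.841, we fail to reject the null hypothesis — the data are consistent with the 3:1 ratio.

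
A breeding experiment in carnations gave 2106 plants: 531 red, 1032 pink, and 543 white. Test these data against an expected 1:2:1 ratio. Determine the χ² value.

0.974

Total ratio parts = 4. Expected numbers out of 2106:
  red: 2106 × 1/4 = 526.5
  pink: 2106 × 2/4 = 1053
  white: 2106 × 1/4 = 526.5
χ² = Σ (O − E)² / E
  red: (531 − 526.5)² / 526.5 = 0.0385
  pink: (1032 − 1053)² / 1053 = 0.4188
  white: (543 − 526.5)² / 526.5 = 0.5171
χ² = 0.0385 + 0.4188 + 0.5171 = 0.9744 ≈ 0.974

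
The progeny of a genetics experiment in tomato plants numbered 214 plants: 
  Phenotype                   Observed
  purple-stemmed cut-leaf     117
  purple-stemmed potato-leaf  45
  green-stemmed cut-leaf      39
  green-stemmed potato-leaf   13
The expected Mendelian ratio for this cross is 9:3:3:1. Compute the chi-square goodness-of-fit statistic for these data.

The 9:3:3:1 ratio has 16 parts, so with N = 214 the expected counts are:
  purple-stemmed cut-leaf: 214 × 9/16 = 120.375
  purple-stemmed potato-leaf: 214 × 3/16 = 40.125
  green-stemmed cut-leaf: 214 × 3/16 = 40.125
  green-stemmed potato-leaf: 214 × 1/16 = 13.375
χ² = Σ (O − E)² / E
  purple-stemmed cut-leaf: (117 − 120.375)² / 120.375 = 0.0946
  purple-stemmed potato-leaf: (45 − 40.125)² / 40.125 = 0.5923
  green-stemmed cut-leaf: (39 − 40.125)² / 40.125 = 0.0315
  green-stemmed potato-leaf: (13 − 13.375)² / 13.375 = 0.0105
χ² = 0.0946 + 0.5923 + 0.0315 + 0.0105 = 0.7289 ≈ 0.729

0.729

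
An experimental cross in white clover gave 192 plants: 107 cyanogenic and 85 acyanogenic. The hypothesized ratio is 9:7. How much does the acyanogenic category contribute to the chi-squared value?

Total ratio parts = 16. Expected numbers out of 192:
  cyanogenic: 192 × 9/16 = 108
  acyanogenic: 192 × 7/16 = 84
Contribution of acyanogenic: (85 − 84)² / 84 = 0.0119

0.012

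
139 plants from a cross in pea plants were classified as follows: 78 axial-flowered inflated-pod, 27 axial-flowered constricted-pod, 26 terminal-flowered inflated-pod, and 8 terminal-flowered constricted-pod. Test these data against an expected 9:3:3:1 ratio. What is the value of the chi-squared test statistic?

0.089

The 9:3:3:1 ratio has 16 parts, so with N = 139 the expected counts are:
  axial-flowered inflated-pod: 139 × 9/16 = 78.1875
  axial-flowered constricted-pod: 139 × 3/16 = 26.0625
  terminal-flowered inflated-pod: 139 × 3/16 = 26.0625
  terminal-flowered constricted-pod: 139 × 1/16 = 8.6875
χ² = Σ (O − E)² / E
  axial-flowered inflated-pod: (78 − 78.1875)² / 78.1875 = 0.0004
  axial-flowered constricted-pod: (27 − 26.0625)² / 26.0625 = 0.0337
  terminal-flowered inflated-pod: (26 − 26.0625)² / 26.0625 = 0.0001
  terminal-flowered constricted-pod: (8 − 8.6875)² / 8.6875 = 0.0544
χ² = 0.0004 + 0.0337 + 0.0001 + 0.0544 = 0.0886 ≈ 0.089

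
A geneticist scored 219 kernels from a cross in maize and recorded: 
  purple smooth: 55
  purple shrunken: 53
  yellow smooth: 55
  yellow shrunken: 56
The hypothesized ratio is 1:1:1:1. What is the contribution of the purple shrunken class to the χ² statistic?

Total ratio parts = 4. Expected numbers out of 219:
  purple smooth: 219 × 1/4 = 54.75
  purple shrunken: 219 × 1/4 = 54.75
  yellow smooth: 219 × 1/4 = 54.75
  yellow shrunken: 219 × 1/4 = 54.75
Contribution of purple shrunken: (53 − 54.75)² / 54.75 = 0.0559

0.056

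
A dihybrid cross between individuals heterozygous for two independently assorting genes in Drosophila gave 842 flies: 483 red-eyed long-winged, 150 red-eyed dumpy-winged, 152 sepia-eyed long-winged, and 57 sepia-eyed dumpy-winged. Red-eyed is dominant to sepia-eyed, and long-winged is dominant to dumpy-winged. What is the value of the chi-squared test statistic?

1.161

A dihybrid F₂ with independent assortment and complete dominance at both loci gives a 9:3:3:1 phenotypic ratio.
Total ratio parts = 16. Expected numbers out of 842:
  red-eyed long-winged: 842 × 9/16 = 473.625
  red-eyed dumpy-winged: 842 × 3/16 = 157.875
  sepia-eyed long-winged: 842 × 3/16 = 157.875
  sepia-eyed dumpy-winged: 842 × 1/16 = 52.625
χ² = Σ (O − E)² / E
  red-eyed long-winged: (483 − 473.625)² / 473.625 = 0.1856
  red-eyed dumpy-winged: (150 − 157.875)² / 157.875 = 0.3928
  sepia-eyed long-winged: (152 − 157.875)² / 157.875 = 0.2186
  sepia-eyed dumpy-winged: (57 − 52.625)² / 52.625 = 0.3637
χ² = 0.1856 + 0.3928 + 0.2186 + 0.3637 = 1.1607 ≈ 1.161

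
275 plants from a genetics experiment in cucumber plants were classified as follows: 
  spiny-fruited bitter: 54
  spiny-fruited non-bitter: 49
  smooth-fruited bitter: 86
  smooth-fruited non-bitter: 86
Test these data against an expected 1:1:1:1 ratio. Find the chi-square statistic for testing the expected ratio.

Expected counts for N = 275 under a 1:1:1:1 ratio (total parts = 4):
  spiny-fruited bitter: 275 × 1/4 = 68.75
  spiny-fruited non-bitter: 275 × 1/4 = 68.75
  smooth-fruited bitter: 275 × 1/4 = 68.75
  smooth-fruited non-bitter: 275 × 1/4 = 68.75
χ² = Σ (O − E)² / E
  spiny-fruited bitter: (54 − 68.75)² / 68.75 = 3.1645
  spiny-fruited non-bitter: (49 − 68.75)² / 68.75 = 5.6736
  smooth-fruited bitter: (86 − 68.75)² / 68.75 = 4.3282
  smooth-fruited non-bitter: (86 − 68.75)² / 68.75 = 4.3282
χ² = 3.1645 + 5.6736 + 4.3282 + 4.3282 = 17.4945 ≈ 17.495

17.495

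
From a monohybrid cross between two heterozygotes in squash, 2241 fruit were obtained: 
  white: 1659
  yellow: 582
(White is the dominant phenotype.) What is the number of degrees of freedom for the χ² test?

1

For a monohybrid cross between heterozygotes with complete dominance, the expected phenotypic ratio is 3:1.
A goodness-of-fit test with 2 phenotype classes has df = 2 − 1 = 1.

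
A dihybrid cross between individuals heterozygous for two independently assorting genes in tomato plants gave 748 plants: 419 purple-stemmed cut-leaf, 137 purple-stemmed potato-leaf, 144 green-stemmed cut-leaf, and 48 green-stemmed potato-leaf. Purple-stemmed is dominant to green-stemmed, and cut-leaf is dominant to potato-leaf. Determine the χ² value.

0.216

A dihybrid F₂ with independent assortment and complete dominance at both loci gives a 9:3:3:1 phenotypic ratio.
Expected counts for N = 748 under a 9:3:3:1 ratio (total parts = 16):
  purple-stemmed cut-leaf: 748 × 9/16 = 420.75
  purple-stemmed potato-leaf: 748 × 3/16 = 140.25
  green-stemmed cut-leaf: 748 × 3/16 = 140.25
  green-stemmed potato-leaf: 748 × 1/16 = 46.75
χ² = Σ (O − E)² / E
  purple-stemmed cut-leaf: (419 − 420.75)² / 420.75 = 0.0073
  purple-stemmed potato-leaf: (137 − 140.25)² / 140.25 = 0.0753
  green-stemmed cut-leaf: (144 − 140.25)² / 140.25 = 0.1003
  green-stemmed potato-leaf: (48 − 46.75)² / 46.75 = 0.0334
χ² = 0.0073 + 0.0753 + 0.1003 + 0.0334 = 0.2163 ≈ 0.216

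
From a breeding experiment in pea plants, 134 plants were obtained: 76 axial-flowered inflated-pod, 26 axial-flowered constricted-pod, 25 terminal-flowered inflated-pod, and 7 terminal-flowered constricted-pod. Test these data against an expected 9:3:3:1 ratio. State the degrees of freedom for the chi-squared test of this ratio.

3

A goodness-of-fit test with 4 phenotype classes has df = 4 − 1 = 3.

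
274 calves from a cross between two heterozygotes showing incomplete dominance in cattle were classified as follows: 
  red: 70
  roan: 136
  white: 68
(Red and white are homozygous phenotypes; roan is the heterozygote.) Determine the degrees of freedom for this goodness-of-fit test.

2

With incomplete dominance, a heterozygote × heterozygote cross gives a 1:2:1 phenotypic ratio.
A goodness-of-fit test with 3 phenotype classes has df = 3 − 1 = 2.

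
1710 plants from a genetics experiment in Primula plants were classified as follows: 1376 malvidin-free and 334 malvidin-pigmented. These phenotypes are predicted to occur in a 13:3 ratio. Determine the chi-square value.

0.687

The 13:3 ratio has 16 parts, so with N = 1710 the expected counts are:
  malvidin-free: 1710 × 13/16 = 1389.375
  malvidin-pigmented: 1710 × 3/16 = 320.625
χ² = Σ (O − E)² / E
  malvidin-free: (1376 − 1389.375)² / 1389.375 = 0.1288
  malvidin-pigmented: (334 − 320.625)² / 320.625 = 0.5579
χ² = 0.1288 + 0.5579 = 0.6867 ≈ 0.687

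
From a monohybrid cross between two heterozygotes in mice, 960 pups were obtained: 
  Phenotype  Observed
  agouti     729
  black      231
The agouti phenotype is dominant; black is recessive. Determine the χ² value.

0.450

For a monohybrid cross between heterozygotes with complete dominance, the expected phenotypic ratio is 3:1.
Expected counts for N = 960 under a 3:1 ratio (total parts = 4):
  agouti: 960 × 3/4 = 720
  black: 960 × 1/4 = 240
χ² = Σ (O − E)² / E
  agouti: (729 − 720)² / 720 = 0.1125
  black: (231 − 240)² / 240 = 0.3375
χ² = 0.1125 + 0.3375 = 0.450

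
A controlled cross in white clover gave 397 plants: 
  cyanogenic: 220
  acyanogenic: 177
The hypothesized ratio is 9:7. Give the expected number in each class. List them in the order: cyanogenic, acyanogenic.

Total ratio parts = 16. Expected numbers out of 397:
  cyanogenic: 397 × 9/16 = 223.3125
  acyanogenic: 397 × 7/16 = 173.6875

223.3125, 173.6875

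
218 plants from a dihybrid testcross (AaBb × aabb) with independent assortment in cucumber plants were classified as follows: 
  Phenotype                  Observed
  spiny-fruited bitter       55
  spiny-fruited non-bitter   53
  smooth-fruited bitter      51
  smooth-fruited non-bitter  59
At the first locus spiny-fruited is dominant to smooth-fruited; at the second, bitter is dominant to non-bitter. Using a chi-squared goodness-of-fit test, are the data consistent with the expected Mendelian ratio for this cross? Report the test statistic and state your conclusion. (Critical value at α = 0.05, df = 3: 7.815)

A dihybrid testcross with independent assortment gives a 1:1:1:1 ratio.
Expected counts for N = 218 under a 1:1:1:1 ratio (total parts = 4):
  spiny-fruited bitter: 218 × 1/4 = 54.5
  spiny-fruited non-bitter: 218 × 1/4 = 54.5
  smooth-fruited bitter: 218 × 1/4 = 54.5
  smooth-fruited non-bitter: 218 × 1/4 = 54.5
χ² = Σ (O − E)² / E
  spiny-fruited bitter: (55 − 54.5)² / 54.5 = 0.0046
  spiny-fruited non-bitter: (53 − 54.5)² / 54.5 = 0.0413
  smooth-fruited bitter: (51 − 54.5)² / 54.5 = 0.2248
  smooth-fruited non-bitter: (59 − 54.5)² / 54.5 = 0.3716
χ² = 0.0046 + 0.0413 + 0.2248 + 0.3716 = 0.6423 ≈ 0.642
Degrees of freedom = 4 − 1 = 3; critical value at α = 0.05 is 7.815.
Since 0.642 < 7.815, we fail to reject the null hypothesis — the data are consistent with the 1:1:1:1 ratio.

0.642; consistent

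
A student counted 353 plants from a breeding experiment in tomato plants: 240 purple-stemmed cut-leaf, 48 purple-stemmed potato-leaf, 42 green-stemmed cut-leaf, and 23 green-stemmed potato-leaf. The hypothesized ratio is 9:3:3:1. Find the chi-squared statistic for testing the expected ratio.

Total ratio parts = 16. Expected numbers out of 353:
  purple-stemmed cut-leaf: 353 × 9/16 = 198.5625
  purple-stemmed potato-leaf: 353 × 3/16 = 66.1875
  green-stemmed cut-leaf: 353 × 3/16 = 66.1875
  green-stemmed potato-leaf: 353 × 1/16 = 22.0625
χ² = Σ (O − E)² / E
  purple-stemmed cut-leaf: (240 − 198.5625)² / 198.5625 = 8.6475
  purple-stemmed potato-leaf: (48 − 66.1875)² / 66.1875 = 4.9977
  green-stemmed cut-leaf: (42 − 66.1875)² / 66.1875 = 8.8391
  green-stemmed potato-leaf: (23 − 22.0625)² / 22.0625 = 0.0398
χ² = 8.6475 + 4.9977 + 8.8391 + 0.0398 = 22.5241 ≈ 22.524

22.524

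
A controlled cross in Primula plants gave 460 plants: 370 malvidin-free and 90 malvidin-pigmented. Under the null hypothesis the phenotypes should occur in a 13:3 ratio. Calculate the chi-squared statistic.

Expected counts for N = 460 under a 13:3 ratio (total parts = 16):
  malvidin-free: 460 × 13/16 = 373.75
  malvidin-pigmented: 460 × 3/16 = 86.25
χ² = Σ (O − E)² / E
  malvidin-free: (370 − 373.75)² / 373.75 = 0.0376
  malvidin-pigmented: (90 − 86.25)² / 86.25 = 0.1630
χ² = 0.0376 + 0.1630 = 0.2006 ≈ 0.201

0.201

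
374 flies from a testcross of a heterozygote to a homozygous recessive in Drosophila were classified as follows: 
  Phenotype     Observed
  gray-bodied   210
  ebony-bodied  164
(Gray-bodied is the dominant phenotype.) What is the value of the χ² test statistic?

5.658

A testcross of a heterozygote (Aa × aa) gives a 1:1 phenotypic ratio.
The 1:1 ratio has 2 parts, so with N = 374 the expected counts are:
  gray-bodied: 374 × 1/2 = 187
  ebony-bodied: 374 × 1/2 = 187
χ² = Σ (O − E)² / E
  gray-bodied: (210 − 187)² / 187 = 2.8289
  ebony-bodied: (164 − 187)² / 187 = 2.8289
χ² = 2.8289 + 2.8289 = 5.6578 ≈ 5.658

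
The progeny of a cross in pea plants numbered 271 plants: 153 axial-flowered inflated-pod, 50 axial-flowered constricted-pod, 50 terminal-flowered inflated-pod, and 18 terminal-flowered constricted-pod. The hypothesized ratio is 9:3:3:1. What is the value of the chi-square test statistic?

The 9:3:3:1 ratio has 16 parts, so with N = 271 the expected counts are:
  axial-flowered inflated-pod: 271 × 9/16 = 152.4375
  axial-flowered constricted-pod: 271 × 3/16 = 50.8125
  terminal-flowered inflated-pod: 271 × 3/16 = 50.8125
  terminal-flowered constricted-pod: 271 × 1/16 = 16.9375
χ² = Σ (O − E)² / E
  axial-flowered inflated-pod: (153 − 152.4375)² / 152.4375 = 0.0021
  axial-flowered constricted-pod: (50 − 50.8125)² / 50.8125 = 0.0130
  terminal-flowered inflated-pod: (50 − 50.8125)² / 50.8125 = 0.0130
  terminal-flowered constricted-pod: (18 − 16.9375)² / 16.9375 = 0.0667
χ² = 0.0021 + 0.0130 + 0.0130 + 0.0667 = 0.0948 ≈ 0.095

0.095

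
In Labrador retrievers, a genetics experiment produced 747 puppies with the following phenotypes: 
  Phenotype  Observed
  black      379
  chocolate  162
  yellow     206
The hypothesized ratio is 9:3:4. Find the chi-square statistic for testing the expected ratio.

9.458

Expected counts for N = 747 under a 9:3:4 ratio (total parts = 16):
  black: 747 × 9/16 = 420.1875
  chocolate: 747 × 3/16 = 140.0625
  yellow: 747 × 4/16 = 186.75
χ² = Σ (O − E)² / E
  black: (379 − 420.1875)² / 420.1875 = 4.0373
  chocolate: (162 − 140.0625)² / 140.0625 = 3.4360
  yellow: (206 − 186.75)² / 186.75 = 1.9843
χ² = 4.0373 + 3.4360 + 1.9843 = 9.4576 ≈ 9.458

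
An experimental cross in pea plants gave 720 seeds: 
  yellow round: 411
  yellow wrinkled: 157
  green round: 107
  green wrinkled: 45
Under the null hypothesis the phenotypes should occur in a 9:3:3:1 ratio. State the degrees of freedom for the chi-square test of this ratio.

3

A goodness-of-fit test with 4 phenotype classes has df = 4 − 1 = 3.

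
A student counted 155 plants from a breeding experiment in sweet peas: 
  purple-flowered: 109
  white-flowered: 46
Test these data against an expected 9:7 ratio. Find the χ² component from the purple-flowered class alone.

5.457

Under the 9:7 hypothesis (Σ ratio = 16, N = 155):
  purple-flowered: 155 × 9/16 = 87.1875
  white-flowered: 155 × 7/16 = 67.8125
Contribution of purple-flowered: (109 − 87.1875)² / 87.1875 = 5.4570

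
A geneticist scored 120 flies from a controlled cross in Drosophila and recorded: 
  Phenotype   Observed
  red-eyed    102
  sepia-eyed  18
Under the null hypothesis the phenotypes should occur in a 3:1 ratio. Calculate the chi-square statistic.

6.400

Expected counts for N = 120 under a 3:1 ratio (total parts = 4):
  red-eyed: 120 × 3/4 = 90
  sepia-eyed: 120 × 1/4 = 30
χ² = Σ (O − E)² / E
  red-eyed: (102 − 90)² / 90 = 1.6000
  sepia-eyed: (18 − 30)² / 30 = 4.8000
χ² = 1.6000 + 4.8000 = 6.400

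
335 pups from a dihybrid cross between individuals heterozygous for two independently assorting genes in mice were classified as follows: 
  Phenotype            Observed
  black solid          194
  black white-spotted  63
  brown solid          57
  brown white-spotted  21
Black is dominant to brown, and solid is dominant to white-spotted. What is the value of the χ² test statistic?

0.703

A dihybrid F₂ with independent assortment and complete dominance at both loci gives a 9:3:3:1 phenotypic ratio.
The 9:3:3:1 ratio has 16 parts, so with N = 335 the expected counts are:
  black solid: 335 × 9/16 = 188.4375
  black white-spotted: 335 × 3/16 = 62.8125
  brown solid: 335 × 3/16 = 62.8125
  brown white-spotted: 335 × 1/16 = 20.9375
χ² = Σ (O − E)² / E
  black solid: (194 − 188.4375)² / 188.4375 = 0.1642
  black white-spotted: (63 − 62.8125)² / 62.8125 = 0.0006
  brown solid: (57 − 62.8125)² / 62.8125 = 0.5379
  brown white-spotted: (21 − 20.9375)² / 20.9375 = 0.0002
χ² = 0.1642 + 0.0006 + 0.5379 + 0.0002 = 0.7029 ≈ 0.703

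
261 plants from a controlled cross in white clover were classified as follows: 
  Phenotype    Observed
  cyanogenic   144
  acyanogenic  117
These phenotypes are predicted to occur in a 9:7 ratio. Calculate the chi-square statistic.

0.123

The 9:7 ratio has 16 parts, so with N = 261 the expected counts are:
  cyanogenic: 261 × 9/16 = 146.8125
  acyanogenic: 261 × 7/16 = 114.1875
χ² = Σ (O − E)² / E
  cyanogenic: (144 − 146.8125)² / 146.8125 = 0.0539
  acyanogenic: (117 − 114.1875)² / 114.1875 = 0.0693
χ² = 0.0539 + 0.0693 = 0.1232 ≈ 0.123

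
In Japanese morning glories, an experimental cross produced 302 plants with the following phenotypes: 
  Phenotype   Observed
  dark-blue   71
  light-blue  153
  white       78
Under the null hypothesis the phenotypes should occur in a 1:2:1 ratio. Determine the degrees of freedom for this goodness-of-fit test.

2

A goodness-of-fit test with 3 phenotype classes has df = 3 − 1 = 2.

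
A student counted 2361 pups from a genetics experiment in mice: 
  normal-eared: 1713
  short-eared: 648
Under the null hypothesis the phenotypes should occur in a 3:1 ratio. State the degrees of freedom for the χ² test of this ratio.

1

A goodness-of-fit test with 2 phenotype classes has df = 2 − 1 = 1.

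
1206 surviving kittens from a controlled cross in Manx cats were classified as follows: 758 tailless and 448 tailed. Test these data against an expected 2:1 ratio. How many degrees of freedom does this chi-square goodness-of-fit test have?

A goodness-of-fit test with 2 phenotype classes has df = 2 − 1 = 1.

1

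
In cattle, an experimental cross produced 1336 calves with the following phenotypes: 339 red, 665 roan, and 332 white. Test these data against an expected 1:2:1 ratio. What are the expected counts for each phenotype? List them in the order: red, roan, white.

334, 668, 334

Under the 1:2:1 hypothesis (Σ ratio = 4, N = 1336):
  red: 1336 × 1/4 = 334
  roan: 1336 × 2/4 = 668
  white: 1336 × 1/4 = 334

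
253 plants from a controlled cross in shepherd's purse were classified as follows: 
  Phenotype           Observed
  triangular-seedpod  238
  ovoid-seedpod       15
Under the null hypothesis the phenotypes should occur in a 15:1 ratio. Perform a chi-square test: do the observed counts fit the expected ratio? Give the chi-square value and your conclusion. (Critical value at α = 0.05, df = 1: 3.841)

Under the 15:1 hypothesis (Σ ratio = 16, N = 253):
  triangular-seedpod: 253 × 15/16 = 237.1875
  ovoid-seedpod: 253 × 1/16 = 15.8125
χ² = Σ (O − E)² / E
  triangular-seedpod: (238 − 237.1875)² / 237.1875 = 0.0028
  ovoid-seedpod: (15 − 15.8125)² / 15.8125 = 0.0417
χ² = 0.0028 + 0.0417 = 0.0445 ≈ 0.045
Degrees of freedom = 2 − 1 = 1; critical value at α = 0.05 is 3.841.
Since 0.045 < 3.841, we fail to reject the null hypothesis — the data are consistent with the 15:1 ratio.

0.045; consistent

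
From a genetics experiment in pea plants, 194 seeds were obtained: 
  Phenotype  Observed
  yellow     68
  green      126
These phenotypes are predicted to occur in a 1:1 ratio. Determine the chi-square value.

17.340

Total ratio parts = 2. Expected numbers out of 194:
  yellow: 194 × 1/2 = 97
  green: 194 × 1/2 = 97
χ² = Σ (O − E)² / E
  yellow: (68 − 97)² / 97 = 8.6701
  green: (126 − 97)² / 97 = 8.6701
χ² = 8.6701 + 8.6701 = 17.3402 ≈ 17.340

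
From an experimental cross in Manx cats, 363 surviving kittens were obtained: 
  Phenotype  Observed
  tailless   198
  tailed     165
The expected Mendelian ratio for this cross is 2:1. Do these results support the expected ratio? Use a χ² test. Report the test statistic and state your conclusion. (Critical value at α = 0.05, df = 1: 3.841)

24.000; not consistent

The 2:1 ratio has 3 parts, so with N = 363 the expected counts are:
  tailless: 363 × 2/3 = 242
  tailed: 363 × 1/3 = 121
χ² = Σ (O − E)² / E
  tailless: (198 − 242)² / 242 = 8.0000
  tailed: (165 − 121)² / 121 = 16.0000
χ² = 8.0000 + 16.0000 = 24.000
Degrees of freedom = 2 − 1 = 1; critical value at α = 0.05 is 3.841.
Since 24.000 > 3.841, we reject the null hypothesis — the data do not fit the 2:1 ratio.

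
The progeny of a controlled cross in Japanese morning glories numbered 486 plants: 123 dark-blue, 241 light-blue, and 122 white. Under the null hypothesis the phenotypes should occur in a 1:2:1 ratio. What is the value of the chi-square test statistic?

0.037

Expected counts for N = 486 under a 1:2:1 ratio (total parts = 4):
  dark-blue: 486 × 1/4 = 121.5
  light-blue: 486 × 2/4 = 243
  white: 486 × 1/4 = 121.5
χ² = Σ (O − E)² / E
  dark-blue: (123 − 121.5)² / 121.5 = 0.0185
  light-blue: (241 − 243)² / 243 = 0.0165
  white: (122 − 121.5)² / 121.5 = 0.0021
χ² = 0.0185 + 0.0165 + 0.0021 = 0.0371 ≈ 0.037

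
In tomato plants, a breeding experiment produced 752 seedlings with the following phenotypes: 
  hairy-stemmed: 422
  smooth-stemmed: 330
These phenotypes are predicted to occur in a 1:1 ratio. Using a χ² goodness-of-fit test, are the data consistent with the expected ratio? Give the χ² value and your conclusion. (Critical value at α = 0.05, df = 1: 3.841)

Total ratio parts = 2. Expected numbers out of 752:
  hairy-stemmed: 752 × 1/2 = 376
  smooth-stemmed: 752 × 1/2 = 376
χ² = Σ (O − E)² / E
  hairy-stemmed: (422 − 376)² / 376 = 5.6277
  smooth-stemmed: (330 − 376)² / 376 = 5.6277
χ² = 5.6277 + 5.6277 = 11.2554 ≈ 11.255
Degrees of freedom = 2 − 1 = 1; critical value at α = 0.05 is 3.841.
Since 11.255 > 3.841, we reject the null hypothesis — the data do not fit the 1:1 ratio.

11.255; not consistent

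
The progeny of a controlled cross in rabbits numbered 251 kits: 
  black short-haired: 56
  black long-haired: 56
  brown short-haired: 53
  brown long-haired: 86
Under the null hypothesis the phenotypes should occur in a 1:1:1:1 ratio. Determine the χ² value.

11.582

Expected counts for N = 251 under a 1:1:1:1 ratio (total parts = 4):
  black short-haired: 251 × 1/4 = 62.75
  black long-haired: 251 × 1/4 = 62.75
  brown short-haired: 251 × 1/4 = 62.75
  brown long-haired: 251 × 1/4 = 62.75
χ² = Σ (O − E)² / E
  black short-haired: (56 − 62.75)² / 62.75 = 0.7261
  black long-haired: (56 − 62.75)² / 62.75 = 0.7261
  brown short-haired: (53 − 62.75)² / 62.75 = 1.5149
  brown long-haired: (86 − 62.75)² / 62.75 = 8.6145
χ² = 0.7261 + 0.7261 + 1.5149 + 8.6145 = 11.5816 ≈ 11.582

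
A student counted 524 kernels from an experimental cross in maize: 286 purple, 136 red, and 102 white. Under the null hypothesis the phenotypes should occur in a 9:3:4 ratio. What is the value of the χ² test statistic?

21.184

Under the 9:3:4 hypothesis (Σ ratio = 16, N = 524):
  purple: 524 × 9/16 = 294.75
  red: 524 × 3/16 = 98.25
  white: 524 × 4/16 = 131
χ² = Σ (O − E)² / E
  purple: (286 − 294.75)² / 294.75 = 0.2598
  red: (136 − 98.25)² / 98.25 = 14.5045
  white: (102 − 131)² / 131 = 6.4198
χ² = 0.2598 + 14.5045 + 6.4198 = 21.1841 ≈ 21.184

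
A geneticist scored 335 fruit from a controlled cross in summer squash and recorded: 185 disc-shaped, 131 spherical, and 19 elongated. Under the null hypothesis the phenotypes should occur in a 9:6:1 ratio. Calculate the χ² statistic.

0.472

Expected counts for N = 335 under a 9:6:1 ratio (total parts = 16):
  disc-shaped: 335 × 9/16 = 188.4375
  spherical: 335 × 6/16 = 125.625
  elongated: 335 × 1/16 = 20.9375
χ² = Σ (O − E)² / E
  disc-shaped: (185 − 188.4375)² / 188.4375 = 0.0627
  spherical: (131 − 125.625)² / 125.625 = 0.2300
  elongated: (19 − 20.9375)² / 20.9375 = 0.1793
χ² = 0.0627 + 0.2300 + 0.1793 = 0.472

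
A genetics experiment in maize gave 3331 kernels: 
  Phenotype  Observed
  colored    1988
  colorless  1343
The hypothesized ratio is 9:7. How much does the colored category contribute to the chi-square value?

Under the 9:7 hypothesis (Σ ratio = 16, N = 3331):
  colored: 3331 × 9/16 = 1873.6875
  colorless: 3331 × 7/16 = 1457.3125
Contribution of colored: (1988 − 1873.6875)² / 1873.6875 = 6.9741

6.974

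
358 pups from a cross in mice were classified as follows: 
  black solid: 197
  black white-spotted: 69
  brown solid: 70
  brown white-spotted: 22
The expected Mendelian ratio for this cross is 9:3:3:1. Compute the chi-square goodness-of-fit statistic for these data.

Total ratio parts = 16. Expected numbers out of 358:
  black solid: 358 × 9/16 = 201.375
  black white-spotted: 358 × 3/16 = 67.125
  brown solid: 358 × 3/16 = 67.125
  brown white-spotted: 358 × 1/16 = 22.375
χ² = Σ (O − E)² / E
  black solid: (197 − 201.375)² / 201.375 = 0.0950
  black white-spotted: (69 − 67.125)² / 67.125 = 0.0524
  brown solid: (70 − 67.125)² / 67.125 = 0.1231
  brown white-spotted: (22 − 22.375)² / 22.375 = 0.0063
χ² = 0.0950 + 0.0524 + 0.1231 + 0.0063 = 0.2768 ≈ 0.277

0.277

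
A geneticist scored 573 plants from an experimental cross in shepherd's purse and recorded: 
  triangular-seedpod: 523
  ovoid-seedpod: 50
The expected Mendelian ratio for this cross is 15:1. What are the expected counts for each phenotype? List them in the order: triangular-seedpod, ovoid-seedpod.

Under the 15:1 hypothesis (Σ ratio = 16, N = 573):
  triangular-seedpod: 573 × 15/16 = 537.1875
  ovoid-seedpod: 573 × 1/16 = 35.8125

537.1875, 35.8125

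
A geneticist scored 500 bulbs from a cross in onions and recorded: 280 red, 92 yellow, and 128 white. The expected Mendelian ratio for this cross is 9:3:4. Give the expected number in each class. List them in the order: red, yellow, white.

Expected counts for N = 500 under a 9:3:4 ratio (total parts = 16):
  red: 500 × 9/16 = 281.25
  yellow: 500 × 3/16 = 93.75
  white: 500 × 4/16 = 125

281.25, 93.75, 125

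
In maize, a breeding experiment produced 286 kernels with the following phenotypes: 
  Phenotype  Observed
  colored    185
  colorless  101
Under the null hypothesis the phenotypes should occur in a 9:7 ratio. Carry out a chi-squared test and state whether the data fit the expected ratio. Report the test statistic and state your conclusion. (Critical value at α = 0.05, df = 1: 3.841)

The 9:7 ratio has 16 parts, so with N = 286 the expected counts are:
  colored: 286 × 9/16 = 160.875
  colorless: 286 × 7/16 = 125.125
χ² = Σ (O − E)² / E
  colored: (185 − 160.875)² / 160.875 = 3.6178
  colorless: (101 − 125.125)² / 125.125 = 4.6515
χ² = 3.6178 + 4.6515 = 8.2693 ≈ 8.269
Degrees of freedom = 2 − 1 = 1; critical value at α = 0.05 is 3.841.
Since 8.269 > 3.841, we reject the null hypothesis — the data do not fit the 9:7 ratio.

8.269; not consistent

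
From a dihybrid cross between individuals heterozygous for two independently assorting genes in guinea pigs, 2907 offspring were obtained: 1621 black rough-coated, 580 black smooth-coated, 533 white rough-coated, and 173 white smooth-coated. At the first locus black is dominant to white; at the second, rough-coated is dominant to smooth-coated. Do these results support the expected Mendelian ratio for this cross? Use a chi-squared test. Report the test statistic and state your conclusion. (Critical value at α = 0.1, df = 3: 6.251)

3.045; consistent

A dihybrid F₂ with independent assortment and complete dominance at both loci gives a 9:3:3:1 phenotypic ratio.
The 9:3:3:1 ratio has 16 parts, so with N = 2907 the expected counts are:
  black rough-coated: 2907 × 9/16 = 1635.1875
  black smooth-coated: 2907 × 3/16 = 545.0625
  white rough-coated: 2907 × 3/16 = 545.0625
  white smooth-coated: 2907 × 1/16 = 181.6875
χ² = Σ (O − E)² / E
  black rough-coated: (1621 − 1635.1875)² / 1635.1875 = 0.1231
  black smooth-coated: (580 − 545.0625)² / 545.0625 = 2.2394
  white rough-coated: (533 − 545.0625)² / 545.0625 = 0.2669
  white smooth-coated: (173 − 181.6875)² / 181.6875 = 0.4154
χ² = 0.1231 + 2.2394 + 0.2669 + 0.4154 = 3.0448 ≈ 3.045
Degrees of freedom = 4 − 1 = 3; critical value at α = 0.1 is 6.251.
Since 3.045 < 6.251, we fail to reject the null hypothesis — the data are consistent with the 9:3:3:1 ratio.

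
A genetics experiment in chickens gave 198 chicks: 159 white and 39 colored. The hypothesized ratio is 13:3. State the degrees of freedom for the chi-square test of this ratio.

1

A goodness-of-fit test with 2 phenotype classes has df = 2 − 1 = 1.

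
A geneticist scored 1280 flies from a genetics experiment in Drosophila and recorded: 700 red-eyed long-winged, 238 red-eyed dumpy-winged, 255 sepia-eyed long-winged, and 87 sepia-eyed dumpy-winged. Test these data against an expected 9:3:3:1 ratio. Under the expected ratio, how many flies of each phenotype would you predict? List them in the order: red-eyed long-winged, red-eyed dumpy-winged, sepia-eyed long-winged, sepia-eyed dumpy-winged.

Expected counts for N = 1280 under a 9:3:3:1 ratio (total parts = 16):
  red-eyed long-winged: 1280 × 9/16 = 720
  red-eyed dumpy-winged: 1280 × 3/16 = 240
  sepia-eyed long-winged: 1280 × 3/16 = 240
  sepia-eyed dumpy-winged: 1280 × 1/16 = 80

720, 240, 240, 80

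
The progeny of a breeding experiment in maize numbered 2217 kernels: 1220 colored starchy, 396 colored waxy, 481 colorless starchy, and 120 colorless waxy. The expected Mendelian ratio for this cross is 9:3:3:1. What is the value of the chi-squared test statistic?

14.268

Under the 9:3:3:1 hypothesis (Σ ratio = 16, N = 2217):
  colored starchy: 2217 × 9/16 = 1247.0625
  colored waxy: 2217 × 3/16 = 415.6875
  colorless starchy: 2217 × 3/16 = 415.6875
  colorless waxy: 2217 × 1/16 = 138.5625
χ² = Σ (O − E)² / E
  colored starchy: (1220 − 1247.0625)² / 1247.0625 = 0.5873
  colored waxy: (396 − 415.6875)² / 415.6875 = 0.9324
  colorless starchy: (481 − 415.6875)² / 415.6875 = 10.2618
  colorless waxy: (120 − 138.5625)² / 138.5625 = 2.4867
χ² = 0.5873 + 0.9324 + 10.2618 + 2.4867 = 14.2682 ≈ 14.268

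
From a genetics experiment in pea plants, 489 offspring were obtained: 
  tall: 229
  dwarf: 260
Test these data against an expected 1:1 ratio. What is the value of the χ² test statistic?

Under the 1:1 hypothesis (Σ ratio = 2, N = 489):
  tall: 489 × 1/2 = 244.5
  dwarf: 489 × 1/2 = 244.5
χ² = Σ (O − E)² / E
  tall: (229 − 244.5)² / 244.5 = 0.9826
  dwarf: (260 − 244.5)² / 244.5 = 0.9826
χ² = 0.9826 + 0.9826 = 1.9652 ≈ 1.965

1.965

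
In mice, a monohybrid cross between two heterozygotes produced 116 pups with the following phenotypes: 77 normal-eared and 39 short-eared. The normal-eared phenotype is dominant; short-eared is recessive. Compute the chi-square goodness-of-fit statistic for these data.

For a monohybrid cross between heterozygotes with complete dominance, the expected phenotypic ratio is 3:1.
Under the 3:1 hypothesis (Σ ratio = 4, N = 116):
  normal-eared: 116 × 3/4 = 87
  short-eared: 116 × 1/4 = 29
χ² = Σ (O − E)² / E
  normal-eared: (77 − 87)² / 87 = 1.1494
  short-eared: (39 − 29)² / 29 = 3.4483
χ² = 1.1494 + 3.4483 = 4.5977 ≈ 4.598

4.598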